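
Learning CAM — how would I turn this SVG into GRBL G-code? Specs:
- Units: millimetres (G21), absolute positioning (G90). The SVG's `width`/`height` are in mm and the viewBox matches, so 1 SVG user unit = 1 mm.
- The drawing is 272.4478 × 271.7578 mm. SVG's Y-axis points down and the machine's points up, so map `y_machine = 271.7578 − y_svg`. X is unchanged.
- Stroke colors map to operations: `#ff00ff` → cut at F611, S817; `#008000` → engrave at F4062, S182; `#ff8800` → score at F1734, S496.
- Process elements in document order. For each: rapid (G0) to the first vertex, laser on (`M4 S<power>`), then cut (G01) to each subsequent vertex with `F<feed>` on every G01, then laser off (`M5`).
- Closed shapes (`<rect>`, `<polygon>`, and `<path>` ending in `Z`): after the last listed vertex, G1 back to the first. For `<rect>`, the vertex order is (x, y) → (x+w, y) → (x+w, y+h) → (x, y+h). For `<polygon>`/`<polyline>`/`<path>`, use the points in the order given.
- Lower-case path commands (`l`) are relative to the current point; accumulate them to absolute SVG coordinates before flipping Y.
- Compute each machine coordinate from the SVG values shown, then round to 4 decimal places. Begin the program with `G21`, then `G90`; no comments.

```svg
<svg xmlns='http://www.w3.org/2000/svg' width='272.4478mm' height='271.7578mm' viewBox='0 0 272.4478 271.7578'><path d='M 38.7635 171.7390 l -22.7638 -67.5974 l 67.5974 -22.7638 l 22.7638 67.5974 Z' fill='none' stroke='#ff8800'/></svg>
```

viewBox `0 0 272.4478 271.7578` with mm width/height → 1 unit = 1 mm. Flip: y_m = 271.7578 − y_svg.

**Shape 1** — `<path>` regular polygon, stroke `#ff8800` → score (S496, F1734). Machine vertices: (38.7635,100.0188) → (15.9997,167.6162) → (83.5971,190.3800) → (106.3609,122.7826) → (38.7635,100.0188). Closed: final G1 returns to the first vertex.

G21
G90
G0 X38.7635 Y100.0188
M4 S496
G01 X15.9997 Y167.6162 F1734
G01 X83.5971 Y190.3800 F1734
G01 X106.3609 Y122.7826 F1734
G01 X38.7635 Y100.0188 F1734
M5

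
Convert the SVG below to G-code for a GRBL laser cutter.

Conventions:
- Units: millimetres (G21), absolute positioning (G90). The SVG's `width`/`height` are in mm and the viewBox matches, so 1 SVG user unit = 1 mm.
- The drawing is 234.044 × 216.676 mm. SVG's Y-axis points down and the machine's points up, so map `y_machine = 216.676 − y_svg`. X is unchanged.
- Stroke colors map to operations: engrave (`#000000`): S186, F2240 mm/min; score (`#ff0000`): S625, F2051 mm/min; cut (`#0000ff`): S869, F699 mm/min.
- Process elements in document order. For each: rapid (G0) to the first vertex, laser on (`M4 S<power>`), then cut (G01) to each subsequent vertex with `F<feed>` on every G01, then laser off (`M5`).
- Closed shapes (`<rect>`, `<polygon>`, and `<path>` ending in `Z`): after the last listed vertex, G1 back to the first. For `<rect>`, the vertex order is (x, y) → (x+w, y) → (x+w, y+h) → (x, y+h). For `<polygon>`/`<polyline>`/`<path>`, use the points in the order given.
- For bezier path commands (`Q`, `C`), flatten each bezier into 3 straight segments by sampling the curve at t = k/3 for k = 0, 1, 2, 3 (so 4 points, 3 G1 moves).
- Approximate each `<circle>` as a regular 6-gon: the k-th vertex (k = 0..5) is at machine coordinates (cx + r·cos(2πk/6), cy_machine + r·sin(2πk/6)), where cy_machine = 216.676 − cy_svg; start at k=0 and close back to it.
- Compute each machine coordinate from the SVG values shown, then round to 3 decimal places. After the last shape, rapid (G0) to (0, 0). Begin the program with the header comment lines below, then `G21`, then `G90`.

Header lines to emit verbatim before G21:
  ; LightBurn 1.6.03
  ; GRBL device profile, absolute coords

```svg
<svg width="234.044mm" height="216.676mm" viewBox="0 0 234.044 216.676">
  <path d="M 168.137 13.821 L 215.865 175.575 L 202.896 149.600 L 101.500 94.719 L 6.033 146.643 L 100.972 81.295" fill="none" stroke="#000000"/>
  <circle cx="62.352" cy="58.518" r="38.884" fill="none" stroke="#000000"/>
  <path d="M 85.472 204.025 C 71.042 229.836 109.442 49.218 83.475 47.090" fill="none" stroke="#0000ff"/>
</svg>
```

viewBox `0 0 234.044 216.676` with mm width/height → 1 unit = 1 mm. Flip: y_m = 216.676 − y_svg.

**Shape 1** — `<path>` open polyline, stroke `#000000` → engrave (S186, F2240). Machine vertices: (168.137,202.855) → (215.865,41.101) → (202.896,67.076) → (101.500,121.957) → (6.033,70.033) → (100.972,135.381). Open path.

**Shape 2** — `<circle>` circle, stroke `#000000` → engrave (S186, F2240). Machine vertices: (101.236,158.158) → (81.794,191.833) → (42.910,191.833) → (23.468,158.158) → (42.910,124.483) → (81.794,124.483) → (101.236,158.158). Closed: final G1 returns to the first vertex.

**Shape 3** — `<path>` cubic bezier, stroke `#0000ff` → cut (S869, F699). Control points (SVG): P0=(85.472,204.025), P1=(71.042,229.836), P2=(109.442,49.218), P3=(83.475,47.090); sampled at t=k/3. Machine vertices: (85.472,12.651) → (84.311,41.393) → (92.327,122.218) → (83.475,169.586). Open path.

; LightBurn 1.6.03
; GRBL device profile, absolute coords
G21
G90
G0 X168.137 Y202.855
M4 S186
G01 X215.865 Y41.101 F2240
G01 X202.896 Y67.076 F2240
G01 X101.500 Y121.957 F2240
G01 X6.033 Y70.033 F2240
G01 X100.972 Y135.381 F2240
M5
G0 X101.236 Y158.158
M4 S186
G01 X81.794 Y191.833 F2240
G01 X42.910 Y191.833 F2240
G01 X23.468 Y158.158 F2240
G01 X42.910 Y124.483 F2240
G01 X81.794 Y124.483 F2240
G01 X101.236 Y158.158 F2240
M5
G0 X85.472 Y12.651
M4 S869
G01 X84.311 Y41.393 F699
G01 X92.327 Y122.218 F699
G01 X83.475 Y169.586 F699
M5
G0 X0.000 Y0.000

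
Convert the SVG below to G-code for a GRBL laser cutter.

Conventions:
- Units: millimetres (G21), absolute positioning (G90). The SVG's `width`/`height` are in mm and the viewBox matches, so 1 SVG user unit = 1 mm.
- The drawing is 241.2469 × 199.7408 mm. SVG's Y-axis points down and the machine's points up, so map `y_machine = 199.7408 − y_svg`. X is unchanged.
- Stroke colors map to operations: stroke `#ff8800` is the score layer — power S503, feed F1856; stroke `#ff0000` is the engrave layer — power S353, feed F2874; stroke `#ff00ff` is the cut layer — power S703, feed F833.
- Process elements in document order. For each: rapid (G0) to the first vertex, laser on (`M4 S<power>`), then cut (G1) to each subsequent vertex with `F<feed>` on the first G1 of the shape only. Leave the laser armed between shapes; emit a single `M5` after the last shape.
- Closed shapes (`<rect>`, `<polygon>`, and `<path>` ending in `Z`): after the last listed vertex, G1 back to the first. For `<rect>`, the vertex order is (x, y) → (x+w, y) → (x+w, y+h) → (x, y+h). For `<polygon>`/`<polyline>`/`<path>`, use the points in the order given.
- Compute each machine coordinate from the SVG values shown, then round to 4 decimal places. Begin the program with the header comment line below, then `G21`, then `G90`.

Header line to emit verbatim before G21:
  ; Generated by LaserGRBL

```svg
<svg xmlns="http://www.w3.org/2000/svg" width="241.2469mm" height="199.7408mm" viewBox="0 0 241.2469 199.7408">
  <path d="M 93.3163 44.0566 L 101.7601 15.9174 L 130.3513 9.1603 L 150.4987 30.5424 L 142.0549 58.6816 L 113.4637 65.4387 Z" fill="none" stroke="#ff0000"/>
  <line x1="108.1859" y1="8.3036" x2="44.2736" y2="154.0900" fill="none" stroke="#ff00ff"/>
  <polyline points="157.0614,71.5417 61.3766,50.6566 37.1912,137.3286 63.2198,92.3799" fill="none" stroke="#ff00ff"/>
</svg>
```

1 u = 1 mm; y_m = 199.7408 − y.

[1] `<path>` regular polygon, #ff0000→engrave S353 F2874: (93.3163,155.6842) → (101.7601,183.8234) → (130.3513,190.5805) → (150.4987,169.1984) → (142.0549,141.0592) → (113.4637,134.3021) → (93.3163,155.6842) (closed)

[2] `<line>` line segment, #ff00ff→cut S703 F833: (108.1859,191.4372) → (44.2736,45.6508)

[3] `<polyline>` open polyline, #ff00ff→cut S703 F833: (157.0614,128.1991) → (61.3766,149.0842) → (37.1912,62.4122) → (63.2198,107.3609)

; Generated by LaserGRBL
G21
G90
G0 X93.3163 Y155.6842
M4 S353
G1 X101.7601 Y183.8234 F2874
G1 X130.3513 Y190.5805
G1 X150.4987 Y169.1984
G1 X142.0549 Y141.0592
G1 X113.4637 Y134.3021
G1 X93.3163 Y155.6842
G0 X108.1859 Y191.4372
M4 S703
G1 X44.2736 Y45.6508 F833
G0 X157.0614 Y128.1991
M4 S703
G1 X61.3766 Y149.0842 F833
G1 X37.1912 Y62.4122
G1 X63.2198 Y107.3609
M5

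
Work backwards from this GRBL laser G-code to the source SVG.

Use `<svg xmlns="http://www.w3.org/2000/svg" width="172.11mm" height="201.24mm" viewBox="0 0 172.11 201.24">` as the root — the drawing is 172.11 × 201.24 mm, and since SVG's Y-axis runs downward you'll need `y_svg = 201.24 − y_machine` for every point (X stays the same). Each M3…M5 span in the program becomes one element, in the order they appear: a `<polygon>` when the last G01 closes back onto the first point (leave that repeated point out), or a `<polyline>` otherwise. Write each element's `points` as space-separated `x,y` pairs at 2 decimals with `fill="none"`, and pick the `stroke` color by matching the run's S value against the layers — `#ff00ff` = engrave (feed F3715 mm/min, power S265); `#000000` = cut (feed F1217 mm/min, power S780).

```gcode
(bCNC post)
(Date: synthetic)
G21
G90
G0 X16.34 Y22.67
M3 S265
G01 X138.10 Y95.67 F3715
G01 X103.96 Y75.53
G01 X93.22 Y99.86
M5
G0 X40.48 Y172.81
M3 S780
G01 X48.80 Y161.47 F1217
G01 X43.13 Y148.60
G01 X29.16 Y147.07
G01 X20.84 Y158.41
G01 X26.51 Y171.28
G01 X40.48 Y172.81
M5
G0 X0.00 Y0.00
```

Each laser-on run becomes one SVG element. Flip Y back into SVG space with y_svg = 201.24 − y_machine.

Run 1: power S265 maps to stroke `#ff00ff` (engrave). The run is open, so emit a `<polyline>` with points (Y-flipped): 16.34,178.57 138.10,105.57 103.96,125.71 93.22,101.38.

Run 2: the run's S780 means `#000000` (cut). The run returns to its start, so emit a `<polygon>` with points (Y-flipped): 40.48,28.43 48.80,39.77 43.13,52.64 29.16,54.17 20.84,42.83 26.51,29.96.

<svg xmlns="http://www.w3.org/2000/svg" width="172.11mm" height="201.24mm" viewBox="0 0 172.11 201.24">
  <polyline points="16.34,178.57 138.10,105.57 103.96,125.71 93.22,101.38" fill="none" stroke="#ff00ff"/>
  <polygon points="40.48,28.43 48.80,39.77 43.13,52.64 29.16,54.17 20.84,42.83 26.51,29.96" fill="none" stroke="#000000"/>
</svg>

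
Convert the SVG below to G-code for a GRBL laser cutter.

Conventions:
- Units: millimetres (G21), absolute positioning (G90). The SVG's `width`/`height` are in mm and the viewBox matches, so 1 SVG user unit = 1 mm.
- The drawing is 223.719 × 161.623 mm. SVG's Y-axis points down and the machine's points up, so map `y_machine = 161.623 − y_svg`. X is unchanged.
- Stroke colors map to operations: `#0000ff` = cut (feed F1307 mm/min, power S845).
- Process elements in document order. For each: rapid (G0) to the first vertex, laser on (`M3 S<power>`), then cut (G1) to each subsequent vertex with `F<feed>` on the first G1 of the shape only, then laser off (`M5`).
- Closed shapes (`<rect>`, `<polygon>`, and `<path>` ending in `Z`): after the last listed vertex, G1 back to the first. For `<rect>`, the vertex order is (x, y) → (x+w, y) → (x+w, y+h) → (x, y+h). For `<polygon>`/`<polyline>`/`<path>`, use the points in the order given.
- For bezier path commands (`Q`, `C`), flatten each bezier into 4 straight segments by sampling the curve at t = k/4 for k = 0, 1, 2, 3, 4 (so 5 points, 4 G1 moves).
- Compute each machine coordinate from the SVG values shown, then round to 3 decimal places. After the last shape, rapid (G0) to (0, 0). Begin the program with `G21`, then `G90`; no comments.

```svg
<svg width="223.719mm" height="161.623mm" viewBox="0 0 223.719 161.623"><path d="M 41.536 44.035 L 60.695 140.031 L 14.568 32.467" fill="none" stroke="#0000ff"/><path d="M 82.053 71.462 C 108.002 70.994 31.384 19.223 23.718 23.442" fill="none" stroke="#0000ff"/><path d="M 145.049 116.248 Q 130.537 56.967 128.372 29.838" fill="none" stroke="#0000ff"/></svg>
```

Since the viewBox matches the mm dimensions, user units are millimetres directly. The only transform is the Y-flip y_m = 161.623 − y_svg.

Shape 1 is a open polyline drawn with `<path>`. Its stroke #0000ff means cut at S845, F1307. After flipping Y the toolpath is (41.536,117.588) → (60.695,21.592) → (14.568,129.156).

Shape 2 is a cubic bezier drawn with `<path>`. Its stroke #0000ff means cut at S845, F1307. After flipping Y the toolpath is (82.053,90.161) → (84.963,98.455) → (65.491,115.929) → (39.716,132.524) → (23.718,138.181).

Shape 3 is a quadratic bezier drawn with `<path>`. Its stroke #0000ff means cut at S845, F1307. After flipping Y the toolpath is (145.049,45.375) → (138.565,73.006) → (133.624,96.618) → (130.226,116.211) → (128.372,131.785).

G21
G90
G0 X41.536 Y117.588
M3 S845
G1 X60.695 Y21.592 F1307
G1 X14.568 Y129.156
M5
G0 X82.053 Y90.161
M3 S845
G1 X84.963 Y98.455 F1307
G1 X65.491 Y115.929
G1 X39.716 Y132.524
G1 X23.718 Y138.181
M5
G0 X145.049 Y45.375
M3 S845
G1 X138.565 Y73.006 F1307
G1 X133.624 Y96.618
G1 X130.226 Y116.211
G1 X128.372 Y131.785
M5
G0 X0.000 Y0.000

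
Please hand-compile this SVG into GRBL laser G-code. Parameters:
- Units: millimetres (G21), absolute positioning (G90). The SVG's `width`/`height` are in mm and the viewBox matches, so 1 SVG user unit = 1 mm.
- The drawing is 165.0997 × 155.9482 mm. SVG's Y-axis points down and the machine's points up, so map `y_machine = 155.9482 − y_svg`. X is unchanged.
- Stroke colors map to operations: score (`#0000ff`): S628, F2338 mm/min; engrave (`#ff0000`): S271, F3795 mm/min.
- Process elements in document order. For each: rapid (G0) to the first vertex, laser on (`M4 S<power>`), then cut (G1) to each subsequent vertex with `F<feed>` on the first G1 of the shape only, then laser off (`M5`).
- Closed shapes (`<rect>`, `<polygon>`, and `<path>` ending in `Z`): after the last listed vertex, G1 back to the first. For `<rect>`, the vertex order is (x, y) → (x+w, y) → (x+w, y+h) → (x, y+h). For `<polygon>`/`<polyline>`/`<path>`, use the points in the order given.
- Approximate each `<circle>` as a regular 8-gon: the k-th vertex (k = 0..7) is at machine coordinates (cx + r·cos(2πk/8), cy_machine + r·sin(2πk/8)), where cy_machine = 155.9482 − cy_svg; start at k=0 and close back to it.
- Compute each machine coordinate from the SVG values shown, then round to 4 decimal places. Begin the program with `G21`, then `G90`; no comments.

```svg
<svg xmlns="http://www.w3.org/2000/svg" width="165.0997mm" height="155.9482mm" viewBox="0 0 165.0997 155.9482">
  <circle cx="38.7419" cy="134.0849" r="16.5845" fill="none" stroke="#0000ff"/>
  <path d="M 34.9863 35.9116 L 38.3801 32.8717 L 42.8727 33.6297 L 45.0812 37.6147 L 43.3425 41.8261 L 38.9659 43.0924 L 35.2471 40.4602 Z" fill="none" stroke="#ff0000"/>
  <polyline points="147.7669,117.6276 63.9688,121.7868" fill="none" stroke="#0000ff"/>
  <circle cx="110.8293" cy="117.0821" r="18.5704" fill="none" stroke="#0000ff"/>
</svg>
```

1 u = 1 mm; y_m = 155.9482 − y.

[1] `<circle>` circle, #0000ff→score S628 F2338: (55.3264,21.8633) → (50.4689,33.5903) → (38.7419,38.4478) → (27.0149,33.5903) → (22.1574,21.8633) → (27.0149,10.1363) → (38.7419,5.2788) → (50.4689,10.1363) → (55.3264,21.8633) (closed)

[2] `<path>` regular polygon, #ff0000→engrave S271 F3795: (34.9863,120.0366) → (38.3801,123.0765) → (42.8727,122.3185) → (45.0812,118.3335) → (43.3425,114.1221) → (38.9659,112.8558) → (35.2471,115.4880) → (34.9863,120.0366) (closed)

[3] `<polyline>` line segment, #0000ff→score S628 F2338: (147.7669,38.3206) → (63.9688,34.1614)

[4] `<circle>` circle, #0000ff→score S628 F2338: (129.3997,38.8661) → (123.9606,51.9974) → (110.8293,57.4365) → (97.6980,51.9974) → (92.2589,38.8661) → (97.6980,25.7348) → (110.8293,20.2957) → (123.9606,25.7348) → (129.3997,38.8661) (closed)

G21
G90
G0 X55.3264 Y21.8633
M4 S628
G1 X50.4689 Y33.5903 F2338
G1 X38.7419 Y38.4478
G1 X27.0149 Y33.5903
G1 X22.1574 Y21.8633
G1 X27.0149 Y10.1363
G1 X38.7419 Y5.2788
G1 X50.4689 Y10.1363
G1 X55.3264 Y21.8633
M5
G0 X34.9863 Y120.0366
M4 S271
G1 X38.3801 Y123.0765 F3795
G1 X42.8727 Y122.3185
G1 X45.0812 Y118.3335
G1 X43.3425 Y114.1221
G1 X38.9659 Y112.8558
G1 X35.2471 Y115.4880
G1 X34.9863 Y120.0366
M5
G0 X147.7669 Y38.3206
M4 S628
G1 X63.9688 Y34.1614 F2338
M5
G0 X129.3997 Y38.8661
M4 S628
G1 X123.9606 Y51.9974 F2338
G1 X110.8293 Y57.4365
G1 X97.6980 Y51.9974
G1 X92.2589 Y38.8661
G1 X97.6980 Y25.7348
G1 X110.8293 Y20.2957
G1 X123.9606 Y25.7348
G1 X129.3997 Y38.8661
M5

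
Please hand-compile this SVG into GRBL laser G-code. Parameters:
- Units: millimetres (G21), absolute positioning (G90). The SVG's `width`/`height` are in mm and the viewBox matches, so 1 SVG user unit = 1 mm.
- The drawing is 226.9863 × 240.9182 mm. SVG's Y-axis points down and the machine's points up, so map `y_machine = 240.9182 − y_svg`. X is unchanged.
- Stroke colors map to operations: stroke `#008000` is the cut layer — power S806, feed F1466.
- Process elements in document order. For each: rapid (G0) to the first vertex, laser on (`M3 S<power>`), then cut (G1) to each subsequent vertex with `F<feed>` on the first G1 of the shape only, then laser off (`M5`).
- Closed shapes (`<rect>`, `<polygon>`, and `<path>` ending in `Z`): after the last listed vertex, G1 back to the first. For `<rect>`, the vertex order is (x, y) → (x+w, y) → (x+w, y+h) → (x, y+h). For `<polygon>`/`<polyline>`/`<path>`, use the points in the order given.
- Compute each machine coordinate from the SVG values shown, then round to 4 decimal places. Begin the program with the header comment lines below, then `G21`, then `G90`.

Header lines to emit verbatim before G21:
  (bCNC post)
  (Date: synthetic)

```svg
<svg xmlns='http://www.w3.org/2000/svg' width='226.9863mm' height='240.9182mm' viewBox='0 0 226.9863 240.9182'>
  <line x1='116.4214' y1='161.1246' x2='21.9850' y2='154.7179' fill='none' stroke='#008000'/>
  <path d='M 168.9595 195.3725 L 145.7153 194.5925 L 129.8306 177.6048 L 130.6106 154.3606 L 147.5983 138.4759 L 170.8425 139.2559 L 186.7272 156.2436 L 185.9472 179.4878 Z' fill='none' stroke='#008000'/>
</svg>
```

(bCNC post)
(Date: synthetic)
G21
G90
G0 X116.4214 Y79.7936
M3 S806
G1 X21.9850 Y86.2003 F1466
M5
G0 X168.9595 Y45.5457
M3 S806
G1 X145.7153 Y46.3257 F1466
G1 X129.8306 Y63.3134
G1 X130.6106 Y86.5576
G1 X147.5983 Y102.4423
G1 X170.8425 Y101.6623
G1 X186.7272 Y84.6746
G1 X185.9472 Y61.4304
G1 X168.9595 Y45.5457
M5

Since the viewBox matches the mm dimensions, user units are millimetres directly. The only transform is the Y-flip y_m = 240.9182 − y_svg.

Shape 1 is a line segment drawn with `<line>`. Its stroke #008000 means cut at S806, F1466. After flipping Y the toolpath is (116.4214,79.7936) → (21.9850,86.2003).

Shape 2 is a regular polygon drawn with `<path>`. Its stroke #008000 means cut at S806, F1466. After flipping Y the toolpath is (168.9595,45.5457) → (145.7153,46.3257) → (129.8306,63.3134) → (130.6106,86.5576) → (147.5983,102.4423) → (170.8425,101.6623) → (186.7272,84.6746) → (185.9472,61.4304) → (168.9595,45.5457), returning to the start.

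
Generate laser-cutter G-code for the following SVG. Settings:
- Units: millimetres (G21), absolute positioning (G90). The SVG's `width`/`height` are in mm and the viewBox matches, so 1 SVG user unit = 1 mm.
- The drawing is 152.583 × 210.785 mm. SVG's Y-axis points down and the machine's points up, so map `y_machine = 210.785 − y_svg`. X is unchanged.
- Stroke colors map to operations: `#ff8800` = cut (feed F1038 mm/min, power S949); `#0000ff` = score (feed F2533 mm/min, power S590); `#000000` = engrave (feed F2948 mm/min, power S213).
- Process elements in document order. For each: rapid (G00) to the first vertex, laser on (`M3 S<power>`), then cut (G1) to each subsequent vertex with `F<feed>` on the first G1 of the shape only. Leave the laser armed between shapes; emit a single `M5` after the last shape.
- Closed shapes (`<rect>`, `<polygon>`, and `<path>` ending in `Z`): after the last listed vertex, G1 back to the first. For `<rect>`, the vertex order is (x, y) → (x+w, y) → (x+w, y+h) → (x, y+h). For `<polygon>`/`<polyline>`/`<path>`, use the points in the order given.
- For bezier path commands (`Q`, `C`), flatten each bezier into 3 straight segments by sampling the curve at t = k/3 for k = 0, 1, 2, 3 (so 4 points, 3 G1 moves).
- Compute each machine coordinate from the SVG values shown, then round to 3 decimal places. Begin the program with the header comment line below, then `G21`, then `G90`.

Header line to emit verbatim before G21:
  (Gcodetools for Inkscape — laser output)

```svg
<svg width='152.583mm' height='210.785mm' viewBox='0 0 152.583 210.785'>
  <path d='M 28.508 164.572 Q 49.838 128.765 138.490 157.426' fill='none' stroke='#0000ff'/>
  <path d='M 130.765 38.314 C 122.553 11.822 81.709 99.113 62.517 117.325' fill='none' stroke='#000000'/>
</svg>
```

(Gcodetools for Inkscape — laser output)
G21
G90
G00 X28.508 Y46.213
M3 S590
G1 X50.208 Y62.921 F2533
G1 X86.869 Y65.303
G1 X138.490 Y53.359
G00 X130.765 Y172.471
M3 S213
G1 X113.686 Y167.808 F2948
G1 X86.916 Y127.926
G1 X62.517 Y93.460
M5

viewBox `0 0 152.583 210.785` with mm width/height → 1 unit = 1 mm. Flip: y_m = 210.785 − y_svg.

**Shape 1** — `<path>` quadratic bezier, stroke `#0000ff` → score (S590, F2533). Control points (SVG): P0=(28.508,164.572), P1=(49.838,128.765), P2=(138.490,157.426); sampled at t=k/3. Machine vertices: (28.508,46.213) → (50.208,62.921) → (86.869,65.303) → (138.490,53.359). Open path.

**Shape 2** — `<path>` cubic bezier, stroke `#000000` → engrave (S213, F2948). Control points (SVG): P0=(130.765,38.314), P1=(122.553,11.822), P2=(81.709,99.113), P3=(62.517,117.325); sampled at t=k/3. Machine vertices: (130.765,172.471) → (113.686,167.808) → (86.916,127.926) → (62.517,93.460). Open path.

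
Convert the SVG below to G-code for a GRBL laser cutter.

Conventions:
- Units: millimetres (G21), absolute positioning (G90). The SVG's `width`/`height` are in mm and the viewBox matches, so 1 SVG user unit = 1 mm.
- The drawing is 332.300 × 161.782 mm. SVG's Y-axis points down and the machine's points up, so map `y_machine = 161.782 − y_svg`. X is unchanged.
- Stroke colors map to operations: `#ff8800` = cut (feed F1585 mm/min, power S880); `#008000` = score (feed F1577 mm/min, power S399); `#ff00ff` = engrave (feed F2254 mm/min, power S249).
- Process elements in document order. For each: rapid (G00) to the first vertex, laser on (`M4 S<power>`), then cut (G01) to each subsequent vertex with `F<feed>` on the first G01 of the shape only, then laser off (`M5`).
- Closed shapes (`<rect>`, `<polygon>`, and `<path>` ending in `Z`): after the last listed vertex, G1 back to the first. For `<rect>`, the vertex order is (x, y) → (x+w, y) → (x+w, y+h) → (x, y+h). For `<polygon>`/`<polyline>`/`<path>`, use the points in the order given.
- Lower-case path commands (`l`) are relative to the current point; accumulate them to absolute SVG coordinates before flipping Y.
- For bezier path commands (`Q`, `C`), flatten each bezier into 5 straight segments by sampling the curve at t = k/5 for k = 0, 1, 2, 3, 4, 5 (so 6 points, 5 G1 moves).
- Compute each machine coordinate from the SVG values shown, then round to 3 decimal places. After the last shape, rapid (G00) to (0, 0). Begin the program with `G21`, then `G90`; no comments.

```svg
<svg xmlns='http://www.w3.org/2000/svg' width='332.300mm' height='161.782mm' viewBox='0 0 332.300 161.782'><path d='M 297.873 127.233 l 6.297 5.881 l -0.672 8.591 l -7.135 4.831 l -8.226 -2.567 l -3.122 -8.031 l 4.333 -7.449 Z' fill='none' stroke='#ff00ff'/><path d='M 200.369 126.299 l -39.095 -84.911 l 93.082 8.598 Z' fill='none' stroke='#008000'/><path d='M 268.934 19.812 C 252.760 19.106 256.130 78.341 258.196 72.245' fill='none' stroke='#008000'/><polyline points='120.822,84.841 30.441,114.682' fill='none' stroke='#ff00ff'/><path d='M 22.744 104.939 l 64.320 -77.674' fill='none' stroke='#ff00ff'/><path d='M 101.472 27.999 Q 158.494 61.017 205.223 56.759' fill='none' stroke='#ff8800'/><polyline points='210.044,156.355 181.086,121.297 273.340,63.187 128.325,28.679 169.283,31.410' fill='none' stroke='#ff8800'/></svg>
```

Since the viewBox matches the mm dimensions, user units are millimetres directly. The only transform is the Y-flip y_m = 161.782 − y_svg.

Shape 1 is a regular polygon drawn with `<path>`. Its stroke #ff00ff means engrave at S249, F2254. After flipping Y the toolpath is (297.873,34.549) → (304.170,28.668) → (303.498,20.077) → (296.363,15.246) → (288.137,17.813) → (285.015,25.844) → (289.348,33.293) → (297.873,34.549), returning to the start.

Shape 2 is a regular polygon drawn with `<path>`. Its stroke #008000 means score at S399, F1577. After flipping Y the toolpath is (200.369,35.483) → (161.274,120.394) → (254.356,111.796) → (200.369,35.483), returning to the start.

Shape 3 is a cubic bezier drawn with `<path>`. Its stroke #008000 means score at S399, F1577. After flipping Y the toolpath is (268.934,141.970) → (261.408,136.203) → (257.572,122.063) → (256.425,105.563) → (256.967,92.717) → (258.196,89.537).

Shape 4 is a line segment drawn with `<polyline>`. Its stroke #ff00ff means engrave at S249, F2254. After flipping Y the toolpath is (120.822,76.941) → (30.441,47.100).

Shape 5 is a line segment drawn with `<path>`. Its stroke #ff00ff means engrave at S249, F2254. After flipping Y the toolpath is (22.744,56.843) → (87.064,134.517).

Shape 6 is a quadratic bezier drawn with `<path>`. Its stroke #ff8800 means cut at S880, F1585. After flipping Y the toolpath is (101.472,133.783) → (123.869,122.067) → (145.443,113.333) → (166.193,107.581) → (186.120,104.811) → (205.223,105.023).

Shape 7 is a open polyline drawn with `<polyline>`. Its stroke #ff8800 means cut at S880, F1585. After flipping Y the toolpath is (210.044,5.427) → (181.086,40.485) → (273.340,98.595) → (128.325,133.103) → (169.283,130.372).

G21
G90
G00 X297.873 Y34.549
M4 S249
G01 X304.170 Y28.668 F2254
G01 X303.498 Y20.077
G01 X296.363 Y15.246
G01 X288.137 Y17.813
G01 X285.015 Y25.844
G01 X289.348 Y33.293
G01 X297.873 Y34.549
M5
G00 X200.369 Y35.483
M4 S399
G01 X161.274 Y120.394 F1577
G01 X254.356 Y111.796
G01 X200.369 Y35.483
M5
G00 X268.934 Y141.970
M4 S399
G01 X261.408 Y136.203 F1577
G01 X257.572 Y122.063
G01 X256.425 Y105.563
G01 X256.967 Y92.717
G01 X258.196 Y89.537
M5
G00 X120.822 Y76.941
M4 S249
G01 X30.441 Y47.100 F2254
M5
G00 X22.744 Y56.843
M4 S249
G01 X87.064 Y134.517 F2254
M5
G00 X101.472 Y133.783
M4 S880
G01 X123.869 Y122.067 F1585
G01 X145.443 Y113.333
G01 X166.193 Y107.581
G01 X186.120 Y104.811
G01 X205.223 Y105.023
M5
G00 X210.044 Y5.427
M4 S880
G01 X181.086 Y40.485 F1585
G01 X273.340 Y98.595
G01 X128.325 Y133.103
G01 X169.283 Y130.372
M5
G00 X0.000 Y0.000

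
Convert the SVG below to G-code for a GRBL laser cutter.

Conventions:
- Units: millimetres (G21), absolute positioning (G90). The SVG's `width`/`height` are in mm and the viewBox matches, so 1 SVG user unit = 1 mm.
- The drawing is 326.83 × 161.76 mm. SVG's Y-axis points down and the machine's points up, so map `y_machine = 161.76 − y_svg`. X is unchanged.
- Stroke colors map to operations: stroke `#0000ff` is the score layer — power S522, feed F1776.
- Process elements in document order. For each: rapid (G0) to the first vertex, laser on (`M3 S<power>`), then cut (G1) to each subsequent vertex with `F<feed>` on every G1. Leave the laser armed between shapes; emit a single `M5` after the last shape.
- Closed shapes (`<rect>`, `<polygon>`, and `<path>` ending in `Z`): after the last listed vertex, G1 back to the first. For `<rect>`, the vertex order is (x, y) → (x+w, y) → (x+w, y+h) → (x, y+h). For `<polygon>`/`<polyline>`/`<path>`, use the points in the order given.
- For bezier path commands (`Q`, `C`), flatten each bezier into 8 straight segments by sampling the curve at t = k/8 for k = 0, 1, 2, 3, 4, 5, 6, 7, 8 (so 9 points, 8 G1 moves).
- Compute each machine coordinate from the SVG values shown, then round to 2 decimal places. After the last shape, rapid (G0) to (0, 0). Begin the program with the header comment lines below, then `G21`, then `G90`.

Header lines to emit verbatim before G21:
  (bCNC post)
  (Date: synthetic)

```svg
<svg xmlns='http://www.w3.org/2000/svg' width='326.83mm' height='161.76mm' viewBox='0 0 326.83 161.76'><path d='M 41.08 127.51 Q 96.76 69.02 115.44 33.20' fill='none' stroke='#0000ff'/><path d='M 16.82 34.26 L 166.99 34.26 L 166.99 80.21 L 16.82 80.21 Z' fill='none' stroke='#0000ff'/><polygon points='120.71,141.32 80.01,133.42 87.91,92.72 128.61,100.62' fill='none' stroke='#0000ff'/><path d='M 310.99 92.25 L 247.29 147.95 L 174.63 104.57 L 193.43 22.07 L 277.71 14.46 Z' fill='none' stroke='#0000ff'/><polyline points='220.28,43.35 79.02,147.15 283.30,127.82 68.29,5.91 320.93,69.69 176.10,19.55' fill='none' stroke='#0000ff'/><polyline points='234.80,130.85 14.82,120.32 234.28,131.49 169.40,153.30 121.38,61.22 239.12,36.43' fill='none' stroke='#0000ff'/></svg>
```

(bCNC post)
(Date: synthetic)
G21
G90
G0 X41.08 Y34.25
M3 S522
G1 X54.42 Y48.52 F1776
G1 X66.61 Y62.08 F1776
G1 X77.64 Y74.93 F1776
G1 X87.51 Y87.07 F1776
G1 X96.23 Y98.51 F1776
G1 X103.79 Y109.23 F1776
G1 X110.19 Y119.25 F1776
G1 X115.44 Y128.56 F1776
G0 X16.82 Y127.50
M3 S522
G1 X166.99 Y127.50 F1776
G1 X166.99 Y81.55 F1776
G1 X16.82 Y81.55 F1776
G1 X16.82 Y127.50 F1776
G0 X120.71 Y20.44
M3 S522
G1 X80.01 Y28.34 F1776
G1 X87.91 Y69.04 F1776
G1 X128.61 Y61.14 F1776
G1 X120.71 Y20.44 F1776
G0 X310.99 Y69.51
M3 S522
G1 X247.29 Y13.81 F1776
G1 X174.63 Y57.19 F1776
G1 X193.43 Y139.69 F1776
G1 X277.71 Y147.30 F1776
G1 X310.99 Y69.51 F1776
G0 X220.28 Y118.41
M3 S522
G1 X79.02 Y14.61 F1776
G1 X283.30 Y33.94 F1776
G1 X68.29 Y155.85 F1776
G1 X320.93 Y92.07 F1776
G1 X176.10 Y142.21 F1776
G0 X234.80 Y30.91
M3 S522
G1 X14.82 Y41.44 F1776
G1 X234.28 Y30.27 F1776
G1 X169.40 Y8.46 F1776
G1 X121.38 Y100.54 F1776
G1 X239.12 Y125.33 F1776
M5
G0 X0.00 Y0.00

1 u = 1 mm; y_m = 161.76 − y.

[1] `<path>` quadratic bezier, #0000ff→score S522 F1776: (41.08,34.25) → (54.42,48.52) → (66.61,62.08) → (77.64,74.93) → (87.51,87.07) → (96.23,98.51) → (103.79,109.23) → (110.19,119.25) → (115.44,128.56)

[2] `<path>` rectangle, #0000ff→score S522 F1776: (16.82,127.50) → (166.99,127.50) → (166.99,81.55) → (16.82,81.55) → (16.82,127.50) (closed)

[3] `<polygon>` regular polygon, #0000ff→score S522 F1776: (120.71,20.44) → (80.01,28.34) → (87.91,69.04) → (128.61,61.14) → (120.71,20.44) (closed)

[4] `<path>` regular polygon, #0000ff→score S522 F1776: (310.99,69.51) → (247.29,13.81) → (174.63,57.19) → (193.43,139.69) → (277.71,147.30) → (310.99,69.51) (closed)

[5] `<polyline>` open polyline, #0000ff→score S522 F1776: (220.28,118.41) → (79.02,14.61) → (283.30,33.94) → (68.29,155.85) → (320.93,92.07) → (176.10,142.21)

[6] `<polyline>` open polyline, #0000ff→score S522 F1776: (234.80,30.91) → (14.82,41.44) → (234.28,30.27) → (169.40,8.46) → (121.38,100.54) → (239.12,125.33)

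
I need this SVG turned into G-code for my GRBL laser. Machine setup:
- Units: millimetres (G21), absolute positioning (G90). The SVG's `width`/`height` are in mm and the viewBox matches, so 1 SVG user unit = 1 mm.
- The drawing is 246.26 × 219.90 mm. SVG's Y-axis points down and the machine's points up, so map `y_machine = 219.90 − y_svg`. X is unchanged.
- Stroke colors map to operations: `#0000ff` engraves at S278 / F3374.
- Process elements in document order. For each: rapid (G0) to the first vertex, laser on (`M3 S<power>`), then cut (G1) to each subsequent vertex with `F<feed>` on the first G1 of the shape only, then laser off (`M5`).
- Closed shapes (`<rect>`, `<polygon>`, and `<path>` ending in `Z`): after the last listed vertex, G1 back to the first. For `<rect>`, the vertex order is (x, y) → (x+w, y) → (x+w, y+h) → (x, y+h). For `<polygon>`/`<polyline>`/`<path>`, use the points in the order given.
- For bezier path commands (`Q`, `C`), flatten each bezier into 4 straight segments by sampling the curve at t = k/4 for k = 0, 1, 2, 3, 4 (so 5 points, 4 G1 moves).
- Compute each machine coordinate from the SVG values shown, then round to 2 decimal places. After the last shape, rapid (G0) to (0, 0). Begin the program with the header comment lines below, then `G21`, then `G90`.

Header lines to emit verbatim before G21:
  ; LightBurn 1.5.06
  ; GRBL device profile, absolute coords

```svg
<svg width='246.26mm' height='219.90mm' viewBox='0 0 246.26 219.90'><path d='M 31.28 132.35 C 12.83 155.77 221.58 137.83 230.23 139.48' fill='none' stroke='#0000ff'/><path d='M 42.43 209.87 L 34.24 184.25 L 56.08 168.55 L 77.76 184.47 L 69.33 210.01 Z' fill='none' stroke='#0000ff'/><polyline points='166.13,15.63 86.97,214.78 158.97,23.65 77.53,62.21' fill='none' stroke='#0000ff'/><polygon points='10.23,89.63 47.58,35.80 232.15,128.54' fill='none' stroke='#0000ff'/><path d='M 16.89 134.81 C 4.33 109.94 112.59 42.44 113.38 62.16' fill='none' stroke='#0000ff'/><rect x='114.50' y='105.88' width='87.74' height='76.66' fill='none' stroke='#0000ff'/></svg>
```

; LightBurn 1.5.06
; GRBL device profile, absolute coords
G21
G90
G0 X31.28 Y87.55
M3 S278
G1 X53.37 Y76.79 F3374
G1 X120.59 Y75.82
G1 X192.90 Y78.94
G1 X230.23 Y80.42
M5
G0 X42.43 Y10.03
M3 S278
G1 X34.24 Y35.65 F3374
G1 X56.08 Y51.35
G1 X77.76 Y35.43
G1 X69.33 Y9.89
G1 X42.43 Y10.03
M5
G0 X166.13 Y204.27
M3 S278
G1 X86.97 Y5.12 F3374
G1 X158.97 Y196.25
G1 X77.53 Y157.69
M5
G0 X10.23 Y130.27
M3 S278
G1 X47.58 Y184.10 F3374
G1 X232.15 Y91.36
G1 X10.23 Y130.27
M5
G0 X16.89 Y85.09
M3 S278
G1 X26.56 Y109.71 F3374
G1 X60.13 Y138.14
G1 X96.20 Y158.21
G1 X113.38 Y157.74
M5
G0 X114.50 Y114.02
M3 S278
G1 X202.24 Y114.02 F3374
G1 X202.24 Y37.36
G1 X114.50 Y37.36
G1 X114.50 Y114.02
M5
G0 X0.00 Y0.00

viewBox `0 0 246.26 219.90` with mm width/height → 1 unit = 1 mm. Flip: y_m = 219.90 − y_svg.

**Shape 1** — `<path>` cubic bezier, stroke `#0000ff` → engrave (S278, F3374). Control points (SVG): P0=(31.28,132.35), P1=(12.83,155.77), P2=(221.58,137.83), P3=(230.23,139.48); sampled at t=k/4. Machine vertices: (31.28,87.55) → (53.37,76.79) → (120.59,75.82) → (192.90,78.94) → (230.23,80.42). Open path.

**Shape 2** — `<path>` regular polygon, stroke `#0000ff` → engrave (S278, F3374). Machine vertices: (42.43,10.03) → (34.24,35.65) → (56.08,51.35) → (77.76,35.43) → (69.33,9.89) → (42.43,10.03). Closed: final G1 returns to the first vertex.

**Shape 3** — `<polyline>` open polyline, stroke `#0000ff` → engrave (S278, F3374). Machine vertices: (166.13,204.27) → (86.97,5.12) → (158.97,196.25) → (77.53,157.69). Open path.

**Shape 4** — `<polygon>` closed polygon, stroke `#0000ff` → engrave (S278, F3374). Machine vertices: (10.23,130.27) → (47.58,184.10) → (232.15,91.36) → (10.23,130.27). Closed: final G1 returns to the first vertex.

**Shape 5** — `<path>` cubic bezier, stroke `#0000ff` → engrave (S278, F3374). Control points (SVG): P0=(16.89,134.81), P1=(4.33,109.94), P2=(112.59,42.44), P3=(113.38,62.16); sampled at t=k/4. Machine vertices: (16.89,85.09) → (26.56,109.71) → (60.13,138.14) → (96.20,158.21) → (113.38,157.74). Open path.

**Shape 6** — `<rect>` rectangle, stroke `#0000ff` → engrave (S278, F3374). Machine vertices: (114.50,114.02) → (202.24,114.02) → (202.24,37.36) → (114.50,37.36) → (114.50,114.02). Closed: final G1 returns to the first vertex.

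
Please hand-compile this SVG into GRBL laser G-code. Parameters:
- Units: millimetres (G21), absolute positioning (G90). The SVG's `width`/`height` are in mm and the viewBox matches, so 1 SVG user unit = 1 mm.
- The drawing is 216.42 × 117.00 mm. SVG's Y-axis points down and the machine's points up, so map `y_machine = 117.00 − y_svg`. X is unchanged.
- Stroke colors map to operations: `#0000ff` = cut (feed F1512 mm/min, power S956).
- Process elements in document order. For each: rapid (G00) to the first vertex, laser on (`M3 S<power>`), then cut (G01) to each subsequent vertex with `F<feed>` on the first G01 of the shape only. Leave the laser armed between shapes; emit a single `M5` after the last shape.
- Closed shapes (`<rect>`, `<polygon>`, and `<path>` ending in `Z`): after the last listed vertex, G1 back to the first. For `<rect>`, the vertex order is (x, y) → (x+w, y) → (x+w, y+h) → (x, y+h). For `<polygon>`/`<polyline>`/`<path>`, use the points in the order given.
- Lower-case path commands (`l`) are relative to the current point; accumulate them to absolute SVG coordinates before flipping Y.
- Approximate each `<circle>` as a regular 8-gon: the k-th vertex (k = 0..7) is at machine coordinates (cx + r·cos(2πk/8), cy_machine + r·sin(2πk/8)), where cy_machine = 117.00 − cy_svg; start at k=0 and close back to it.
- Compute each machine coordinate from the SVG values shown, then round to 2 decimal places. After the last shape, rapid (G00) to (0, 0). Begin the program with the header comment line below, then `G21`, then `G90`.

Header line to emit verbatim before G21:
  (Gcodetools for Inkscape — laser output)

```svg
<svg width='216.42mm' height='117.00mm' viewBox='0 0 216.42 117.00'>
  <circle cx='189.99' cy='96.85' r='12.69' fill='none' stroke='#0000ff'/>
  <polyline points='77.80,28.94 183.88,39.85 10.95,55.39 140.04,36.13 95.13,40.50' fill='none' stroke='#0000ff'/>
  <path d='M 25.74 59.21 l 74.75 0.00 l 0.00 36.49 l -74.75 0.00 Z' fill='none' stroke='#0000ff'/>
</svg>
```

viewBox `0 0 216.42 117.00` with mm width/height → 1 unit = 1 mm. Flip: y_m = 117.00 − y_svg.

**Shape 1** — `<circle>` circle, stroke `#0000ff` → cut (S956, F1512). Machine vertices: (202.68,20.15) → (198.96,29.12) → (189.99,32.84) → (181.02,29.12) → (177.30,20.15) → (181.02,11.18) → (189.99,7.46) → (198.96,11.18) → (202.68,20.15). Closed: final G1 returns to the first vertex.

**Shape 2** — `<polyline>` open polyline, stroke `#0000ff` → cut (S956, F1512). Machine vertices: (77.80,88.06) → (183.88,77.15) → (10.95,61.61) → (140.04,80.87) → (95.13,76.50). Open path.

**Shape 3** — `<path>` rectangle, stroke `#0000ff` → cut (S956, F1512). Machine vertices: (25.74,57.79) → (100.49,57.79) → (100.49,21.30) → (25.74,21.30) → (25.74,57.79). Closed: final G1 returns to the first vertex.

(Gcodetools for Inkscape — laser output)
G21
G90
G00 X202.68 Y20.15
M3 S956
G01 X198.96 Y29.12 F1512
G01 X189.99 Y32.84
G01 X181.02 Y29.12
G01 X177.30 Y20.15
G01 X181.02 Y11.18
G01 X189.99 Y7.46
G01 X198.96 Y11.18
G01 X202.68 Y20.15
G00 X77.80 Y88.06
M3 S956
G01 X183.88 Y77.15 F1512
G01 X10.95 Y61.61
G01 X140.04 Y80.87
G01 X95.13 Y76.50
G00 X25.74 Y57.79
M3 S956
G01 X100.49 Y57.79 F1512
G01 X100.49 Y21.30
G01 X25.74 Y21.30
G01 X25.74 Y57.79
M5
G00 X0.00 Y0.00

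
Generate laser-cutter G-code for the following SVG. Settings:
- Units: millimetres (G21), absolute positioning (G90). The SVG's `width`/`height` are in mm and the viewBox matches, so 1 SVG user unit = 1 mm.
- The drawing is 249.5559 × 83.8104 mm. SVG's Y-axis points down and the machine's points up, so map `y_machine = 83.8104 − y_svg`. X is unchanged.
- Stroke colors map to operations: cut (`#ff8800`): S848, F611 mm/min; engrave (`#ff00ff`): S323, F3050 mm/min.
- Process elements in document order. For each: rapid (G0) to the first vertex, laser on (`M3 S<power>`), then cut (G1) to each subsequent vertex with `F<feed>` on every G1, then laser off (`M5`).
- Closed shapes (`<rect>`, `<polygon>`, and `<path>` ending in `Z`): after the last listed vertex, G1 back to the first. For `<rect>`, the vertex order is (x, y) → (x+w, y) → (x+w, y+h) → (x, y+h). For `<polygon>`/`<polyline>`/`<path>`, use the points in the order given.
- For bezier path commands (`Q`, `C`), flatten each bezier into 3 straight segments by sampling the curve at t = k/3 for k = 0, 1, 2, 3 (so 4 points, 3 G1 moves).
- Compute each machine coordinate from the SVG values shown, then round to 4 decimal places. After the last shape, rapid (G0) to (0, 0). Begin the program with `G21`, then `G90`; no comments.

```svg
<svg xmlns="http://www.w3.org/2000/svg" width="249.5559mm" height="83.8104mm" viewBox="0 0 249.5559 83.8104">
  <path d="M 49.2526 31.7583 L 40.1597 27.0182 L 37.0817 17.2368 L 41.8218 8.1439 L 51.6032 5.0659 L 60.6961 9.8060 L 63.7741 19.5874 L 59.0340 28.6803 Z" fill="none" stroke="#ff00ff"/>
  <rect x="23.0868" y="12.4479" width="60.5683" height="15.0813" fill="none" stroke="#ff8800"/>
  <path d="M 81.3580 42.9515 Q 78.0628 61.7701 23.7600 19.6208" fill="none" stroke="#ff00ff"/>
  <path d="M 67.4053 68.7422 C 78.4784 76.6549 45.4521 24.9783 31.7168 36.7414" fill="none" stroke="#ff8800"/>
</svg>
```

Since the viewBox matches the mm dimensions, user units are millimetres directly. The only transform is the Y-flip y_m = 83.8104 − y_svg.

Shape 1 is a regular polygon drawn with `<path>`. Its stroke #ff00ff means engrave at S323, F3050. After flipping Y the toolpath is (49.2526,52.0521) → (40.1597,56.7922) → (37.0817,66.5736) → (41.8218,75.6665) → (51.6032,78.7445) → (60.6961,74.0044) → (63.7741,64.2230) → (59.0340,55.1301) → (49.2526,52.0521), returning to the start.

Shape 2 is a rectangle drawn with `<rect>`. Its stroke #ff8800 means cut at S848, F611. After flipping Y the toolpath is (23.0868,71.3625) → (83.6551,71.3625) → (83.6551,56.2812) → (23.0868,56.2812) → (23.0868,71.3625), returning to the start.

Shape 3 is a quadratic bezier drawn with `<path>`. Its stroke #ff00ff means engrave at S323, F3050. After flipping Y the toolpath is (81.3580,40.8589) → (73.4937,35.0874) → (54.2944,42.8643) → (23.7600,64.1896).

Shape 4 is a cubic bezier drawn with `<path>`. Its stroke #ff8800 means cut at S848, F611. After flipping Y the toolpath is (67.4053,15.0682) → (66.1264,22.4620) → (49.5346,42.2422) → (31.7168,47.0690).

G21
G90
G0 X49.2526 Y52.0521
M3 S323
G1 X40.1597 Y56.7922 F3050
G1 X37.0817 Y66.5736 F3050
G1 X41.8218 Y75.6665 F3050
G1 X51.6032 Y78.7445 F3050
G1 X60.6961 Y74.0044 F3050
G1 X63.7741 Y64.2230 F3050
G1 X59.0340 Y55.1301 F3050
G1 X49.2526 Y52.0521 F3050
M5
G0 X23.0868 Y71.3625
M3 S848
G1 X83.6551 Y71.3625 F611
G1 X83.6551 Y56.2812 F611
G1 X23.0868 Y56.2812 F611
G1 X23.0868 Y71.3625 F611
M5
G0 X81.3580 Y40.8589
M3 S323
G1 X73.4937 Y35.0874 F3050
G1 X54.2944 Y42.8643 F3050
G1 X23.7600 Y64.1896 F3050
M5
G0 X67.4053 Y15.0682
M3 S848
G1 X66.1264 Y22.4620 F611
G1 X49.5346 Y42.2422 F611
G1 X31.7168 Y47.0690 F611
M5
G0 X0.0000 Y0.0000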